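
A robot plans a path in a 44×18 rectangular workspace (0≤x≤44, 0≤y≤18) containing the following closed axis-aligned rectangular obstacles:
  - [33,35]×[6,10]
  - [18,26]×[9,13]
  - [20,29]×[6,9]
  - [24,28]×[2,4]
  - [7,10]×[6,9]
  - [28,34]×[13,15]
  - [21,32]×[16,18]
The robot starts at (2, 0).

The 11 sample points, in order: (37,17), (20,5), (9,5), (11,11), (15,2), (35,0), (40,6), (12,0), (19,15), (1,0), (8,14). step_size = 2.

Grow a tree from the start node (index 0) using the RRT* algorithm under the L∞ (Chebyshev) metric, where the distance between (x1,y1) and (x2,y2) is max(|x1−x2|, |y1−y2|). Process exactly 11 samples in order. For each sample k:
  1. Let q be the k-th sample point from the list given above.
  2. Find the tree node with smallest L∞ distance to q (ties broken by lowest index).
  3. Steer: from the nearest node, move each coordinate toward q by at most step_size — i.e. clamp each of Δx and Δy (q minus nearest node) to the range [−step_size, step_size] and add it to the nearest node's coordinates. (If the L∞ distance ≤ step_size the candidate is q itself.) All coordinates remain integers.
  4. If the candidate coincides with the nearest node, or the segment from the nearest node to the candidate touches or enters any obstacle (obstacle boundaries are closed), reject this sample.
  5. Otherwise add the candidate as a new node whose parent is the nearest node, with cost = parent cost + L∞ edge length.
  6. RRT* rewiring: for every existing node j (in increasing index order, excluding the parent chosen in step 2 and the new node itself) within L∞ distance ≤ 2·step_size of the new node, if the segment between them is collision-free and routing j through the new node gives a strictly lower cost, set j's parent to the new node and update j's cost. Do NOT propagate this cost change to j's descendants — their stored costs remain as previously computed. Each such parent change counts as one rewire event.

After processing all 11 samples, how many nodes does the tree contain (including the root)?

Node count: 9

1. q=(37,17) nearest=0 d=35 new=(4,2) → add node 1 parent=0 cost=2
2. q=(20,5) nearest=1 d=16 new=(6,4) → add node 2 parent=1 cost=4
3. q=(9,5) nearest=2 d=3 new=(8,5) → add node 3 parent=2 cost=6
4. q=(11,11) nearest=3 d=6 new=(10,7) → blocked by [7,10]×[6,9], reject
5. q=(15,2) nearest=3 d=7 new=(10,3) → add node 4 parent=3 cost=8
6. q=(35,0) nearest=4 d=25 new=(12,1) → add node 5 parent=4 cost=10
7. q=(40,6) nearest=5 d=28 new=(14,3) → add node 6 parent=5 cost=12
8. q=(12,0) nearest=5 d=1 new=(12,0) → add node 7 parent=5 cost=11
9. q=(19,15) nearest=3 d=11 new=(10,7) → blocked by [7,10]×[6,9], reject
10. q=(1,0) nearest=0 d=1 new=(1,0) → add node 8 parent=0 cost=1
11. q=(8,14) nearest=3 d=9 new=(8,7) → blocked by [7,10]×[6,9], reject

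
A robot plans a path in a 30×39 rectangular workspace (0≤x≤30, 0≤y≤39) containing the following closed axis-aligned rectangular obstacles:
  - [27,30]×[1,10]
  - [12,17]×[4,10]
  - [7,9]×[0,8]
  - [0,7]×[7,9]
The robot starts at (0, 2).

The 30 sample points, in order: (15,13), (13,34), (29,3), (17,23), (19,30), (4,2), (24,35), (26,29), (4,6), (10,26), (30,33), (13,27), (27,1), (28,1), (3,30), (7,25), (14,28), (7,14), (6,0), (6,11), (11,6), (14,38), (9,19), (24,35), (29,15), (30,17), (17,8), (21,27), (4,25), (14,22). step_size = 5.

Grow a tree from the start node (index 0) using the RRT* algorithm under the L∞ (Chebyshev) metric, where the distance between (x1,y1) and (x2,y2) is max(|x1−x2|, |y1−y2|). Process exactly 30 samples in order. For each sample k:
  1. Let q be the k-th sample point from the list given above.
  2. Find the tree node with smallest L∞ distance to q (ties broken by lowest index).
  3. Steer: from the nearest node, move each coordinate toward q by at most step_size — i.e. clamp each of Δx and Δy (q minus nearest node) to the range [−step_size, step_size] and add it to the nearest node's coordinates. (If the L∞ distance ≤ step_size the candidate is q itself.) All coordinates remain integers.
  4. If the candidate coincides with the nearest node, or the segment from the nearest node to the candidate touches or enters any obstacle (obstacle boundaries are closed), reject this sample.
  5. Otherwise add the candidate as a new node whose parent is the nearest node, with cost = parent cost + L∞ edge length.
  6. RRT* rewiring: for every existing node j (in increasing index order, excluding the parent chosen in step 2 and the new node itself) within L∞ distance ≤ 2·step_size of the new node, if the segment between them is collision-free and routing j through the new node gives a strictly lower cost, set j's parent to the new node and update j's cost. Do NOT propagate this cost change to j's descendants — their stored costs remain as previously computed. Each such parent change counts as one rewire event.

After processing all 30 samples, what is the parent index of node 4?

1. q=(15,13) nearest=0 d=15 new=(5,7) → blocked by [0,7]×[7,9], reject
2. q=(13,34) nearest=0 d=32 new=(5,7) → blocked by [0,7]×[7,9], reject
3. q=(29,3) nearest=0 d=29 new=(5,3) → add node 1 parent=0 cost=5
4. q=(17,23) nearest=1 d=20 new=(10,8) → blocked by [7,9]×[0,8], reject
5. q=(19,30) nearest=1 d=27 new=(10,8) → blocked by [7,9]×[0,8], reject
6. q=(4,2) nearest=1 d=1 new=(4,2) → add node 2 parent=1 cost=6
7. q=(24,35) nearest=1 d=32 new=(10,8) → blocked by [7,9]×[0,8], reject
8. q=(26,29) nearest=1 d=26 new=(10,8) → blocked by [7,9]×[0,8], reject
9. q=(4,6) nearest=1 d=3 new=(4,6) → add node 3 parent=1 cost=8
10. q=(10,26) nearest=3 d=20 new=(9,11) → blocked by [0,7]×[7,9], reject
11. q=(30,33) nearest=3 d=27 new=(9,11) → blocked by [0,7]×[7,9], reject
12. q=(13,27) nearest=3 d=21 new=(9,11) → blocked by [0,7]×[7,9], reject
13. q=(27,1) nearest=1 d=22 new=(10,1) → blocked by [7,9]×[0,8], reject
14. q=(28,1) nearest=1 d=23 new=(10,1) → blocked by [7,9]×[0,8], reject
15. q=(3,30) nearest=3 d=24 new=(3,11) → blocked by [0,7]×[7,9], reject
16. q=(7,25) nearest=3 d=19 new=(7,11) → blocked by [0,7]×[7,9], reject
17. q=(14,28) nearest=3 d=22 new=(9,11) → blocked by [0,7]×[7,9], reject
18. q=(7,14) nearest=3 d=8 new=(7,11) → blocked by [0,7]×[7,9], reject
19. q=(6,0) nearest=2 d=2 new=(6,0) → add node 4 parent=2 cost=8
20. q=(6,11) nearest=3 d=5 new=(6,11) → blocked by [0,7]×[7,9], reject
21. q=(11,6) nearest=1 d=6 new=(10,6) → blocked by [7,9]×[0,8], reject
22. q=(14,38) nearest=3 d=32 new=(9,11) → blocked by [0,7]×[7,9], reject
23. q=(9,19) nearest=3 d=13 new=(9,11) → blocked by [0,7]×[7,9], reject
24. q=(24,35) nearest=3 d=29 new=(9,11) → blocked by [0,7]×[7,9], reject
25. q=(29,15) nearest=4 d=23 new=(11,5) → blocked by [7,9]×[0,8], reject
26. q=(30,17) nearest=4 d=24 new=(11,5) → blocked by [7,9]×[0,8], reject
27. q=(17,8) nearest=4 d=11 new=(11,5) → blocked by [7,9]×[0,8], reject
28. q=(21,27) nearest=3 d=21 new=(9,11) → blocked by [0,7]×[7,9], reject
29. q=(4,25) nearest=3 d=19 new=(4,11) → blocked by [0,7]×[7,9], reject
30. q=(14,22) nearest=3 d=16 new=(9,11) → blocked by [0,7]×[7,9], reject

Parent of node 4: 2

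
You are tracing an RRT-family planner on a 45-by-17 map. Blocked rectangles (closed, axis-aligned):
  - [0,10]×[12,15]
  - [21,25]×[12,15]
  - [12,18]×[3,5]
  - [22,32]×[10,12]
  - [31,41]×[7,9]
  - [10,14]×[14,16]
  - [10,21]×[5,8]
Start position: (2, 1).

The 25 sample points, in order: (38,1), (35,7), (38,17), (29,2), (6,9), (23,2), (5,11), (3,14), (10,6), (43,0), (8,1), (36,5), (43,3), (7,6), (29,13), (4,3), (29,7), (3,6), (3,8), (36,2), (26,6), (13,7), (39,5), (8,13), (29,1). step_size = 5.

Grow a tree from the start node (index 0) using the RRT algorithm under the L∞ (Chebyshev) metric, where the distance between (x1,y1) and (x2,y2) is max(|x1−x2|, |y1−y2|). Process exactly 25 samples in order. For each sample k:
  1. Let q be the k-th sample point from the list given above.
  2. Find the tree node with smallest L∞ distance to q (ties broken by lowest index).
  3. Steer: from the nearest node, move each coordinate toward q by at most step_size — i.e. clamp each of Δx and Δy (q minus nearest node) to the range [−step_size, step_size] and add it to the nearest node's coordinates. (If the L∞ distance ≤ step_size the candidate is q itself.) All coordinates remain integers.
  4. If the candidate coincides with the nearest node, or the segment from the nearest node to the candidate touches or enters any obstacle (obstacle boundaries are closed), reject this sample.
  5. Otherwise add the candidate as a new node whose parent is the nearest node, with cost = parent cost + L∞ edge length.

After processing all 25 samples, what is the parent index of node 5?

Parent of node 5: 3

1. q=(38,1) nearest=0 d=36 new=(7,1) → add node 1 parent=0 cost=5
2. q=(35,7) nearest=1 d=28 new=(12,6) → blocked by [10,21]×[5,8], reject
3. q=(38,17) nearest=1 d=31 new=(12,6) → blocked by [10,21]×[5,8], reject
4. q=(29,2) nearest=1 d=22 new=(12,2) → add node 2 parent=1 cost=10
5. q=(6,9) nearest=2 d=7 new=(7,7) → add node 3 parent=2 cost=15
6. q=(23,2) nearest=2 d=11 new=(17,2) → add node 4 parent=2 cost=15
7. q=(5,11) nearest=3 d=4 new=(5,11) → add node 5 parent=3 cost=19
8. q=(3,14) nearest=5 d=3 new=(3,14) → blocked by [0,10]×[12,15], reject
9. q=(10,6) nearest=3 d=3 new=(10,6) → blocked by [10,21]×[5,8], reject
10. q=(43,0) nearest=4 d=26 new=(22,0) → add node 6 parent=4 cost=20
11. q=(8,1) nearest=1 d=1 new=(8,1) → add node 7 parent=1 cost=6
12. q=(36,5) nearest=6 d=14 new=(27,5) → add node 8 parent=6 cost=25
13. q=(43,3) nearest=8 d=16 new=(32,3) → add node 9 parent=8 cost=30
14. q=(7,6) nearest=3 d=1 new=(7,6) → add node 10 parent=3 cost=16
15. q=(29,13) nearest=8 d=8 new=(29,10) → blocked by [22,32]×[10,12], reject
16. q=(4,3) nearest=0 d=2 new=(4,3) → add node 11 parent=0 cost=2
17. q=(29,7) nearest=8 d=2 new=(29,7) → add node 12 parent=8 cost=27
18. q=(3,6) nearest=11 d=3 new=(3,6) → add node 13 parent=11 cost=5
19. q=(3,8) nearest=13 d=2 new=(3,8) → add node 14 parent=13 cost=7
20. q=(36,2) nearest=9 d=4 new=(36,2) → add node 15 parent=9 cost=34
21. q=(26,6) nearest=8 d=1 new=(26,6) → add node 16 parent=8 cost=26
22. q=(13,7) nearest=2 d=5 new=(13,7) → blocked by [12,18]×[3,5], reject
23. q=(39,5) nearest=15 d=3 new=(39,5) → add node 17 parent=15 cost=37
24. q=(8,13) nearest=5 d=3 new=(8,13) → blocked by [0,10]×[12,15], reject
25. q=(29,1) nearest=9 d=3 new=(29,1) → add node 18 parent=9 cost=33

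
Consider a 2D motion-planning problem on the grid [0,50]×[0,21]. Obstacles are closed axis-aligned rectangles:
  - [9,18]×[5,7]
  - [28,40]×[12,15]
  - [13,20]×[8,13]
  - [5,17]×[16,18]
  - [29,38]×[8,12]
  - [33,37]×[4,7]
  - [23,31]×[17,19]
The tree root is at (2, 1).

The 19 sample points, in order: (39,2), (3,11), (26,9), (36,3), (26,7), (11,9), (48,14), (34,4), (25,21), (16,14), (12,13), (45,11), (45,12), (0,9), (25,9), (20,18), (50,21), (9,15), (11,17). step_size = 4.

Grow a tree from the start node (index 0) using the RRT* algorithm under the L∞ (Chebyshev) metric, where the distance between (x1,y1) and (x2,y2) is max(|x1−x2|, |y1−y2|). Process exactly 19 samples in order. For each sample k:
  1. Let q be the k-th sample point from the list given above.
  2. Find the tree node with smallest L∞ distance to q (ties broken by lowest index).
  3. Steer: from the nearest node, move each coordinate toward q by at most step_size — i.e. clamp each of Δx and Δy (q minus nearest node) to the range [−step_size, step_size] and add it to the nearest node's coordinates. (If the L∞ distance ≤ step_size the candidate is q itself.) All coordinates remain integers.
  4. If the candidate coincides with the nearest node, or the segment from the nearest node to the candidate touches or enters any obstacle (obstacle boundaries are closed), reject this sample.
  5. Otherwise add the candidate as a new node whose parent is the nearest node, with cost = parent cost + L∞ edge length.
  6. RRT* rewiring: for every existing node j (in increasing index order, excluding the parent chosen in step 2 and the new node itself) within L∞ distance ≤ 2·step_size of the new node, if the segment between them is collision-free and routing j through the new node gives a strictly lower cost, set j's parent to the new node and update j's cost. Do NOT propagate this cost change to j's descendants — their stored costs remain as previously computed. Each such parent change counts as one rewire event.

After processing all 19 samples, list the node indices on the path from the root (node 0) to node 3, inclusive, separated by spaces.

1. q=(39,2) nearest=0 d=37 new=(6,2) → add node 1 parent=0 cost=4
2. q=(3,11) nearest=1 d=9 new=(3,6) → add node 2 parent=1 cost=8
3. q=(26,9) nearest=1 d=20 new=(10,6) → blocked by [9,18]×[5,7], reject
4. q=(36,3) nearest=1 d=30 new=(10,3) → add node 3 parent=1 cost=8
5. q=(26,7) nearest=3 d=16 new=(14,7) → blocked by [9,18]×[5,7], reject
6. q=(11,9) nearest=3 d=6 new=(11,7) → blocked by [9,18]×[5,7], reject
7. q=(48,14) nearest=3 d=38 new=(14,7) → blocked by [9,18]×[5,7], reject
8. q=(34,4) nearest=3 d=24 new=(14,4) → add node 4 parent=3 cost=12
9. q=(25,21) nearest=4 d=17 new=(18,8) → blocked by [9,18]×[5,7], reject
10. q=(16,14) nearest=4 d=10 new=(16,8) → blocked by [9,18]×[5,7], reject
11. q=(12,13) nearest=2 d=9 new=(7,10) → add node 5 parent=2 cost=12
12. q=(45,11) nearest=4 d=31 new=(18,8) → blocked by [9,18]×[5,7], reject
13. q=(45,12) nearest=4 d=31 new=(18,8) → blocked by [9,18]×[5,7], reject
14. q=(0,9) nearest=2 d=3 new=(0,9) → add node 6 parent=2 cost=11
15. q=(25,9) nearest=4 d=11 new=(18,8) → blocked by [9,18]×[5,7], reject
16. q=(20,18) nearest=5 d=13 new=(11,14) → add node 7 parent=5 cost=16
17. q=(50,21) nearest=4 d=36 new=(18,8) → blocked by [9,18]×[5,7], reject
18. q=(9,15) nearest=7 d=2 new=(9,15) → add node 8 parent=7 cost=18
19. q=(11,17) nearest=8 d=2 new=(11,17) → blocked by [5,17]×[16,18], reject

Path: 0 1 3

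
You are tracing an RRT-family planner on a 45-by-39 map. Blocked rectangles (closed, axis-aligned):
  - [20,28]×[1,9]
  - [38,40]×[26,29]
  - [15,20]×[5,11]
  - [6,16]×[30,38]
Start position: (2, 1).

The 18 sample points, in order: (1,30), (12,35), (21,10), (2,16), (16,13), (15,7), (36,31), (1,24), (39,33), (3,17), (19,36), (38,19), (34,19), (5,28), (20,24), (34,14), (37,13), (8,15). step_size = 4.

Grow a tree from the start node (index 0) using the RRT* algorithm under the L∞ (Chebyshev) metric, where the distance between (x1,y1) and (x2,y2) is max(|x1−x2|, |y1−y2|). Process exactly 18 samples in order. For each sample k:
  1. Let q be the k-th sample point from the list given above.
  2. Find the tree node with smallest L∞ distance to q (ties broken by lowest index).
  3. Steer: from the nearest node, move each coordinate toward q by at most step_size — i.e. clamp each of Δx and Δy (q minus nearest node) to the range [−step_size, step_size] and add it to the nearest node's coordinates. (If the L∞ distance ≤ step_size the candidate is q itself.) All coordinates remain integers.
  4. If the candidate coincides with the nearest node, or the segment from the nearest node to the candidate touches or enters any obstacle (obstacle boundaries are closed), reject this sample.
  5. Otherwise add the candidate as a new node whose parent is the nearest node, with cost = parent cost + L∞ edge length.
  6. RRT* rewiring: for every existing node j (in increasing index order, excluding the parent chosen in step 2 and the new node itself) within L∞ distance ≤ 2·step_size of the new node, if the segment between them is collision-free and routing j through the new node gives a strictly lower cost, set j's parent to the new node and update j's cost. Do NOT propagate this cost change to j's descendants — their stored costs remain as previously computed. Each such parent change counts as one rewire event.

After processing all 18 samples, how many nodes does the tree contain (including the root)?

Node count: 19

1. q=(1,30) nearest=0 d=29 new=(1,5) → add node 1 parent=0 cost=4
2. q=(12,35) nearest=1 d=30 new=(5,9) → add node 2 parent=1 cost=8
3. q=(21,10) nearest=2 d=16 new=(9,10) → add node 3 parent=2 cost=12
4. q=(2,16) nearest=2 d=7 new=(2,13) → add node 4 parent=2 cost=12
5. q=(16,13) nearest=3 d=7 new=(13,13) → add node 5 parent=3 cost=16
6. q=(15,7) nearest=3 d=6 new=(13,7) → add node 6 parent=3 cost=16
7. q=(36,31) nearest=5 d=23 new=(17,17) → add node 7 parent=5 cost=20
8. q=(1,24) nearest=4 d=11 new=(1,17) → add node 8 parent=4 cost=16
9. q=(39,33) nearest=7 d=22 new=(21,21) → add node 9 parent=7 cost=24
10. q=(3,17) nearest=8 d=2 new=(3,17) → add node 10 parent=8 cost=18
11. q=(19,36) nearest=9 d=15 new=(19,25) → add node 11 parent=9 cost=28
12. q=(38,19) nearest=9 d=17 new=(25,19) → add node 12 parent=9 cost=28
13. q=(34,19) nearest=12 d=9 new=(29,19) → add node 13 parent=12 cost=32
14. q=(5,28) nearest=8 d=11 new=(5,21) → add node 14 parent=8 cost=20
15. q=(20,24) nearest=11 d=1 new=(20,24) → add node 15 parent=11 cost=29
16. q=(34,14) nearest=13 d=5 new=(33,15) → add node 16 parent=13 cost=36
17. q=(37,13) nearest=16 d=4 new=(37,13) → add node 17 parent=16 cost=40
18. q=(8,15) nearest=3 d=5 new=(8,14) → add node 18 parent=3 cost=16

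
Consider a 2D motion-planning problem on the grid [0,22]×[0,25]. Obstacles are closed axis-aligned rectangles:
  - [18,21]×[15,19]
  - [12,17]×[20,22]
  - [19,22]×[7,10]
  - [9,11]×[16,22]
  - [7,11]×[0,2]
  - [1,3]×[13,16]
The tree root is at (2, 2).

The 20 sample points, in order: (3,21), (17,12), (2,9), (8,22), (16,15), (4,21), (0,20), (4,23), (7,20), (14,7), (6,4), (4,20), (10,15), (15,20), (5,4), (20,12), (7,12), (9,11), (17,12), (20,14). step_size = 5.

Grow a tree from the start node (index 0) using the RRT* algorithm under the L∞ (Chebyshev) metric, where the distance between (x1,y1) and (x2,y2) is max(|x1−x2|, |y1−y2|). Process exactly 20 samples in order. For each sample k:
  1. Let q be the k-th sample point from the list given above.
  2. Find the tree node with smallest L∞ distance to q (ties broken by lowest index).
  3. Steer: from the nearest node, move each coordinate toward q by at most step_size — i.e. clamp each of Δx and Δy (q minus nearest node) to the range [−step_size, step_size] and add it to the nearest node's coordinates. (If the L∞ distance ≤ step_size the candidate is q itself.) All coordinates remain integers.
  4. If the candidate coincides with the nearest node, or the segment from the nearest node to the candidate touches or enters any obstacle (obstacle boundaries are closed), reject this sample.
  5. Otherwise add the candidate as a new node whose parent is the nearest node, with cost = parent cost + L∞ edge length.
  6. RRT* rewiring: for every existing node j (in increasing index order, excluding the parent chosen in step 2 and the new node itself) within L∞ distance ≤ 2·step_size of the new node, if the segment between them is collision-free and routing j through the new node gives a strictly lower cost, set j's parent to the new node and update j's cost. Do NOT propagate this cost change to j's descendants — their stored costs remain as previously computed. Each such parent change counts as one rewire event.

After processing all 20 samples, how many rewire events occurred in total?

Rewire events: 2

1. q=(3,21) nearest=0 d=19 new=(3,7) → add node 1 parent=0 cost=5
2. q=(17,12) nearest=1 d=14 new=(8,12) → add node 2 parent=1 cost=10
3. q=(2,9) nearest=1 d=2 new=(2,9) → add node 3 parent=1 cost=7
4. q=(8,22) nearest=2 d=10 new=(8,17) → add node 4 parent=2 cost=15
5. q=(16,15) nearest=2 d=8 new=(13,15) → add node 5 parent=2 cost=15
6. q=(4,21) nearest=4 d=4 new=(4,21) → add node 6 parent=4 cost=19
7. q=(0,20) nearest=6 d=4 new=(0,20) → add node 7 parent=6 cost=23
8. q=(4,23) nearest=6 d=2 new=(4,23) → add node 8 parent=6 cost=21
9. q=(7,20) nearest=4 d=3 new=(7,20) → add node 9 parent=4 cost=18
10. q=(14,7) nearest=2 d=6 new=(13,7) → add node 10 parent=2 cost=15
11. q=(6,4) nearest=1 d=3 new=(6,4) → add node 11 parent=1 cost=8
12. q=(4,20) nearest=6 d=1 new=(4,20) → add node 12 parent=6 cost=20
13. q=(10,15) nearest=4 d=2 new=(10,15) → blocked by [9,11]×[16,22], reject
14. q=(15,20) nearest=5 d=5 new=(15,20) → blocked by [12,17]×[20,22], reject
15. q=(5,4) nearest=11 d=1 new=(5,4) → add node 13 parent=11 cost=9
16. q=(20,12) nearest=5 d=7 new=(18,12) → add node 14 parent=5 cost=20
17. q=(7,12) nearest=2 d=1 new=(7,12) → add node 15 parent=2 cost=11; rewire 7→15 (19<23); rewire 12→15 (19<20)
18. q=(9,11) nearest=2 d=1 new=(9,11) → add node 16 parent=2 cost=11
19. q=(17,12) nearest=14 d=1 new=(17,12) → add node 17 parent=14 cost=21
20. q=(20,14) nearest=14 d=2 new=(20,14) → add node 18 parent=14 cost=22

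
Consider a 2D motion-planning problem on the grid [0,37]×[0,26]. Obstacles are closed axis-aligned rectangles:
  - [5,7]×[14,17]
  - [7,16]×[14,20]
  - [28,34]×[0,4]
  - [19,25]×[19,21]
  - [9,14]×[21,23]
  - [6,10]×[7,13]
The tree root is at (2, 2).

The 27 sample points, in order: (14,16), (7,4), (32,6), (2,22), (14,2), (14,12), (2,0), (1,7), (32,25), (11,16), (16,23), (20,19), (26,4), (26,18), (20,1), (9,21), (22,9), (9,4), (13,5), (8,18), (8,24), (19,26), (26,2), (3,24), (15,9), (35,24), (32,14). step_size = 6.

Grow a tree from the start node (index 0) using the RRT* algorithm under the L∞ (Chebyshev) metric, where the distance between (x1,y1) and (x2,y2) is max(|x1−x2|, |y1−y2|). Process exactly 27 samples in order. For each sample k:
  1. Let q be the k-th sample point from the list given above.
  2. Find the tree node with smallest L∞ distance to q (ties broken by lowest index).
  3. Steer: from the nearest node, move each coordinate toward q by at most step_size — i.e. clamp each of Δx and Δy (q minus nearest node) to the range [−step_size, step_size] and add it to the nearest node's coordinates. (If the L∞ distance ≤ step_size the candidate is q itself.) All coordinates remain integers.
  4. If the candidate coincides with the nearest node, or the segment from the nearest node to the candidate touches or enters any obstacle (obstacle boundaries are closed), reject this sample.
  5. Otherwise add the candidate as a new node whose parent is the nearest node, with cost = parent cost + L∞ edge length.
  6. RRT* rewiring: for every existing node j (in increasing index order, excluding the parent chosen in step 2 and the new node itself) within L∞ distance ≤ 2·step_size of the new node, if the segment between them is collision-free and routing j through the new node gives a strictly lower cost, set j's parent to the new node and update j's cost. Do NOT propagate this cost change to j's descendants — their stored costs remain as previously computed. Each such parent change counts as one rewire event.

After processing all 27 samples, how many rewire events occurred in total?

1. q=(14,16) nearest=0 d=14 new=(8,8) → blocked by [6,10]×[7,13], reject
2. q=(7,4) nearest=0 d=5 new=(7,4) → add node 1 parent=0 cost=5
3. q=(32,6) nearest=1 d=25 new=(13,6) → add node 2 parent=1 cost=11
4. q=(2,22) nearest=2 d=16 new=(7,12) → blocked by [6,10]×[7,13], reject
5. q=(14,2) nearest=2 d=4 new=(14,2) → add node 3 parent=2 cost=15
6. q=(14,12) nearest=2 d=6 new=(14,12) → add node 4 parent=2 cost=17
7. q=(2,0) nearest=0 d=2 new=(2,0) → add node 5 parent=0 cost=2; rewire 3→5 (14<15)
8. q=(1,7) nearest=0 d=5 new=(1,7) → add node 6 parent=0 cost=5
9. q=(32,25) nearest=4 d=18 new=(20,18) → blocked by [7,16]×[14,20], reject
10. q=(11,16) nearest=4 d=4 new=(11,16) → blocked by [7,16]×[14,20], reject
11. q=(16,23) nearest=4 d=11 new=(16,18) → blocked by [7,16]×[14,20], reject
12. q=(20,19) nearest=4 d=7 new=(20,18) → blocked by [7,16]×[14,20], reject
13. q=(26,4) nearest=3 d=12 new=(20,4) → add node 7 parent=3 cost=20
14. q=(26,18) nearest=4 d=12 new=(20,18) → blocked by [7,16]×[14,20], reject
15. q=(20,1) nearest=7 d=3 new=(20,1) → add node 8 parent=7 cost=23
16. q=(9,21) nearest=4 d=9 new=(9,18) → blocked by [7,16]×[14,20], reject
17. q=(22,9) nearest=7 d=5 new=(22,9) → add node 9 parent=7 cost=25
18. q=(9,4) nearest=1 d=2 new=(9,4) → add node 10 parent=1 cost=7; rewire 3→10 (12<14); rewire 4→10 (15<17); rewire 7→10 (18<20); rewire 8→10 (18<23)
19. q=(13,5) nearest=2 d=1 new=(13,5) → add node 11 parent=2 cost=12; rewire 9→11 (21<25)
20. q=(8,18) nearest=4 d=6 new=(8,18) → blocked by [7,16]×[14,20], reject
21. q=(8,24) nearest=4 d=12 new=(8,18) → blocked by [7,16]×[14,20], reject
22. q=(19,26) nearest=4 d=14 new=(19,18) → blocked by [7,16]×[14,20], reject
23. q=(26,2) nearest=7 d=6 new=(26,2) → add node 12 parent=7 cost=24
24. q=(3,24) nearest=4 d=12 new=(8,18) → blocked by [7,16]×[14,20], reject
25. q=(15,9) nearest=2 d=3 new=(15,9) → add node 13 parent=2 cost=14
26. q=(35,24) nearest=9 d=15 new=(28,15) → add node 14 parent=9 cost=27
27. q=(32,14) nearest=14 d=4 new=(32,14) → add node 15 parent=14 cost=31

Rewire events: 6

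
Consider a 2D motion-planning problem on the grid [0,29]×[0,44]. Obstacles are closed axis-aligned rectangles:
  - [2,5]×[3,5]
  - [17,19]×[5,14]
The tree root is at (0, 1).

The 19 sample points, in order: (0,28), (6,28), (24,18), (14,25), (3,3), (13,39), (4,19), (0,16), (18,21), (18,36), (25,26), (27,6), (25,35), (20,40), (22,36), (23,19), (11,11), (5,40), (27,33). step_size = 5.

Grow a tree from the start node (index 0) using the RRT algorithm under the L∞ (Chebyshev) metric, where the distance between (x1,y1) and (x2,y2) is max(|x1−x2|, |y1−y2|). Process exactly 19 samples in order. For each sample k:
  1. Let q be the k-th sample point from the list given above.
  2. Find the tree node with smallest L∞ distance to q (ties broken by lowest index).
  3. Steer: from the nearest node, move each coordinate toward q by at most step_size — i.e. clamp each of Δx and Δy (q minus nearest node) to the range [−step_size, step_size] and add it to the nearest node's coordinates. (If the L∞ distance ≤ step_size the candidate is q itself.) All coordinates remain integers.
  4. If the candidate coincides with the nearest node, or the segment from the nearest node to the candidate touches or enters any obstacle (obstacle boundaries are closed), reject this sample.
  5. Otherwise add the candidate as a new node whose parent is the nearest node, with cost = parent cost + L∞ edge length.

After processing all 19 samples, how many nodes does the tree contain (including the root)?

Node count: 19

1. q=(0,28) nearest=0 d=27 new=(0,6) → add node 1 parent=0 cost=5
2. q=(6,28) nearest=1 d=22 new=(5,11) → add node 2 parent=1 cost=10
3. q=(24,18) nearest=2 d=19 new=(10,16) → add node 3 parent=2 cost=15
4. q=(14,25) nearest=3 d=9 new=(14,21) → add node 4 parent=3 cost=20
5. q=(3,3) nearest=0 d=3 new=(3,3) → blocked by [2,5]×[3,5], reject
6. q=(13,39) nearest=4 d=18 new=(13,26) → add node 5 parent=4 cost=25
7. q=(4,19) nearest=3 d=6 new=(5,19) → add node 6 parent=3 cost=20
8. q=(0,16) nearest=2 d=5 new=(0,16) → add node 7 parent=2 cost=15
9. q=(18,21) nearest=4 d=4 new=(18,21) → add node 8 parent=4 cost=24
10. q=(18,36) nearest=5 d=10 new=(18,31) → add node 9 parent=5 cost=30
11. q=(25,26) nearest=8 d=7 new=(23,26) → add node 10 parent=8 cost=29
12. q=(27,6) nearest=4 d=15 new=(19,16) → add node 11 parent=4 cost=25
13. q=(25,35) nearest=9 d=7 new=(23,35) → add node 12 parent=9 cost=35
14. q=(20,40) nearest=12 d=5 new=(20,40) → add node 13 parent=12 cost=40
15. q=(22,36) nearest=12 d=1 new=(22,36) → add node 14 parent=12 cost=36
16. q=(23,19) nearest=11 d=4 new=(23,19) → add node 15 parent=11 cost=29
17. q=(11,11) nearest=3 d=5 new=(11,11) → add node 16 parent=3 cost=20
18. q=(5,40) nearest=9 d=13 new=(13,36) → add node 17 parent=9 cost=35
19. q=(27,33) nearest=12 d=4 new=(27,33) → add node 18 parent=12 cost=39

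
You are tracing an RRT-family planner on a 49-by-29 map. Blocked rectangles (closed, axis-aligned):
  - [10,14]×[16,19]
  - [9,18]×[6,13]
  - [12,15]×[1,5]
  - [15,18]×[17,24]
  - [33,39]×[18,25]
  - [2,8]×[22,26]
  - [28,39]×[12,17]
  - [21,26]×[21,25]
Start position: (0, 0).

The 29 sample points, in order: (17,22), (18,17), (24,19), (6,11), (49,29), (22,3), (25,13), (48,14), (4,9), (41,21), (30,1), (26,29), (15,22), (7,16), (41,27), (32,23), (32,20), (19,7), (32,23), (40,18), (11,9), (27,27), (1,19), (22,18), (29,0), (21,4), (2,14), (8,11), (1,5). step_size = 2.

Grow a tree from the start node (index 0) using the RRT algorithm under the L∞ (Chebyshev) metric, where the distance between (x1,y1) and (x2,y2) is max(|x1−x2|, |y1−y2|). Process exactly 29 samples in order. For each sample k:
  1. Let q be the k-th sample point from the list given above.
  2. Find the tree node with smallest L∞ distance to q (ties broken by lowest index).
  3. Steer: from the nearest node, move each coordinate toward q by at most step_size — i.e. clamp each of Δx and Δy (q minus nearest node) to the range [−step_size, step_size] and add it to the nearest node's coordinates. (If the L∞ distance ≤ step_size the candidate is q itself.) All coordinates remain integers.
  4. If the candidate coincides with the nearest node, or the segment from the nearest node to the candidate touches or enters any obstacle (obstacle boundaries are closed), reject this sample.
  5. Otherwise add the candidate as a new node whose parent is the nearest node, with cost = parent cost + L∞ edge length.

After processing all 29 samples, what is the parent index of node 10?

Parent of node 10: 9

1. q=(17,22) nearest=0 d=22 new=(2,2) → add node 1 parent=0 cost=2
2. q=(18,17) nearest=1 d=16 new=(4,4) → add node 2 parent=1 cost=4
3. q=(24,19) nearest=2 d=20 new=(6,6) → add node 3 parent=2 cost=6
4. q=(6,11) nearest=3 d=5 new=(6,8) → add node 4 parent=3 cost=8
5. q=(49,29) nearest=3 d=43 new=(8,8) → add node 5 parent=3 cost=8
6. q=(22,3) nearest=5 d=14 new=(10,6) → blocked by [9,18]×[6,13], reject
7. q=(25,13) nearest=5 d=17 new=(10,10) → blocked by [9,18]×[6,13], reject
8. q=(48,14) nearest=5 d=40 new=(10,10) → blocked by [9,18]×[6,13], reject
9. q=(4,9) nearest=4 d=2 new=(4,9) → add node 6 parent=4 cost=10
10. q=(41,21) nearest=5 d=33 new=(10,10) → blocked by [9,18]×[6,13], reject
11. q=(30,1) nearest=5 d=22 new=(10,6) → blocked by [9,18]×[6,13], reject
12. q=(26,29) nearest=4 d=21 new=(8,10) → add node 7 parent=4 cost=10
13. q=(15,22) nearest=7 d=12 new=(10,12) → blocked by [9,18]×[6,13], reject
14. q=(7,16) nearest=7 d=6 new=(7,12) → add node 8 parent=7 cost=12
15. q=(41,27) nearest=5 d=33 new=(10,10) → blocked by [9,18]×[6,13], reject
16. q=(32,23) nearest=5 d=24 new=(10,10) → blocked by [9,18]×[6,13], reject
17. q=(32,20) nearest=5 d=24 new=(10,10) → blocked by [9,18]×[6,13], reject
18. q=(19,7) nearest=5 d=11 new=(10,7) → blocked by [9,18]×[6,13], reject
19. q=(32,23) nearest=5 d=24 new=(10,10) → blocked by [9,18]×[6,13], reject
20. q=(40,18) nearest=5 d=32 new=(10,10) → blocked by [9,18]×[6,13], reject
21. q=(11,9) nearest=5 d=3 new=(10,9) → blocked by [9,18]×[6,13], reject
22. q=(27,27) nearest=5 d=19 new=(10,10) → blocked by [9,18]×[6,13], reject
23. q=(1,19) nearest=8 d=7 new=(5,14) → add node 9 parent=8 cost=14
24. q=(22,18) nearest=5 d=14 new=(10,10) → blocked by [9,18]×[6,13], reject
25. q=(29,0) nearest=5 d=21 new=(10,6) → blocked by [9,18]×[6,13], reject
26. q=(21,4) nearest=5 d=13 new=(10,6) → blocked by [9,18]×[6,13], reject
27. q=(2,14) nearest=9 d=3 new=(3,14) → add node 10 parent=9 cost=16
28. q=(8,11) nearest=7 d=1 new=(8,11) → add node 11 parent=7 cost=11
29. q=(1,5) nearest=1 d=3 new=(1,4) → add node 12 parent=1 cost=4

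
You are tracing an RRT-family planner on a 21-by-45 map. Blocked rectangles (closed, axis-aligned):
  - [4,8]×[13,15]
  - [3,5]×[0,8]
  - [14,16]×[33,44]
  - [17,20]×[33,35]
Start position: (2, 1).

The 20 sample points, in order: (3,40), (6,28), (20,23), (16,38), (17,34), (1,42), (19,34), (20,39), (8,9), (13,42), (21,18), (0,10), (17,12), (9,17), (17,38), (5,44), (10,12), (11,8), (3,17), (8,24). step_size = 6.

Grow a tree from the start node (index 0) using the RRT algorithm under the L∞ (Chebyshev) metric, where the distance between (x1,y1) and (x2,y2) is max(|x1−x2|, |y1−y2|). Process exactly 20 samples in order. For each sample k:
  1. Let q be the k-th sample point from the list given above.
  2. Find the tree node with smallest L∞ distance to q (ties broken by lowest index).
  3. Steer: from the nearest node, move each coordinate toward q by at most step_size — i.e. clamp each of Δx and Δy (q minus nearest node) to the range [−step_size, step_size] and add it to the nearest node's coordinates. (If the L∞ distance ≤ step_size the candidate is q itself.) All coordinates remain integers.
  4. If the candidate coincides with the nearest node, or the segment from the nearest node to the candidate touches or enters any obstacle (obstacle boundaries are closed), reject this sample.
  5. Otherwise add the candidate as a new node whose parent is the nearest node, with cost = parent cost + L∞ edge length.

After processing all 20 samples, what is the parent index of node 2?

Parent of node 2: 1

1. q=(3,40) nearest=0 d=39 new=(3,7) → blocked by [3,5]×[0,8], reject
2. q=(6,28) nearest=0 d=27 new=(6,7) → blocked by [3,5]×[0,8], reject
3. q=(20,23) nearest=0 d=22 new=(8,7) → blocked by [3,5]×[0,8], reject
4. q=(16,38) nearest=0 d=37 new=(8,7) → blocked by [3,5]×[0,8], reject
5. q=(17,34) nearest=0 d=33 new=(8,7) → blocked by [3,5]×[0,8], reject
6. q=(1,42) nearest=0 d=41 new=(1,7) → add node 1 parent=0 cost=6
7. q=(19,34) nearest=1 d=27 new=(7,13) → blocked by [4,8]×[13,15], reject
8. q=(20,39) nearest=1 d=32 new=(7,13) → blocked by [4,8]×[13,15], reject
9. q=(8,9) nearest=1 d=7 new=(7,9) → blocked by [3,5]×[0,8], reject
10. q=(13,42) nearest=1 d=35 new=(7,13) → blocked by [4,8]×[13,15], reject
11. q=(21,18) nearest=0 d=19 new=(8,7) → blocked by [3,5]×[0,8], reject
12. q=(0,10) nearest=1 d=3 new=(0,10) → add node 2 parent=1 cost=9
13. q=(17,12) nearest=0 d=15 new=(8,7) → blocked by [3,5]×[0,8], reject
14. q=(9,17) nearest=2 d=9 new=(6,16) → blocked by [4,8]×[13,15], reject
15. q=(17,38) nearest=2 d=28 new=(6,16) → blocked by [4,8]×[13,15], reject
16. q=(5,44) nearest=2 d=34 new=(5,16) → blocked by [4,8]×[13,15], reject
17. q=(10,12) nearest=1 d=9 new=(7,12) → add node 3 parent=1 cost=12
18. q=(11,8) nearest=3 d=4 new=(11,8) → add node 4 parent=3 cost=16
19. q=(3,17) nearest=3 d=5 new=(3,17) → blocked by [4,8]×[13,15], reject
20. q=(8,24) nearest=3 d=12 new=(8,18) → blocked by [4,8]×[13,15], reject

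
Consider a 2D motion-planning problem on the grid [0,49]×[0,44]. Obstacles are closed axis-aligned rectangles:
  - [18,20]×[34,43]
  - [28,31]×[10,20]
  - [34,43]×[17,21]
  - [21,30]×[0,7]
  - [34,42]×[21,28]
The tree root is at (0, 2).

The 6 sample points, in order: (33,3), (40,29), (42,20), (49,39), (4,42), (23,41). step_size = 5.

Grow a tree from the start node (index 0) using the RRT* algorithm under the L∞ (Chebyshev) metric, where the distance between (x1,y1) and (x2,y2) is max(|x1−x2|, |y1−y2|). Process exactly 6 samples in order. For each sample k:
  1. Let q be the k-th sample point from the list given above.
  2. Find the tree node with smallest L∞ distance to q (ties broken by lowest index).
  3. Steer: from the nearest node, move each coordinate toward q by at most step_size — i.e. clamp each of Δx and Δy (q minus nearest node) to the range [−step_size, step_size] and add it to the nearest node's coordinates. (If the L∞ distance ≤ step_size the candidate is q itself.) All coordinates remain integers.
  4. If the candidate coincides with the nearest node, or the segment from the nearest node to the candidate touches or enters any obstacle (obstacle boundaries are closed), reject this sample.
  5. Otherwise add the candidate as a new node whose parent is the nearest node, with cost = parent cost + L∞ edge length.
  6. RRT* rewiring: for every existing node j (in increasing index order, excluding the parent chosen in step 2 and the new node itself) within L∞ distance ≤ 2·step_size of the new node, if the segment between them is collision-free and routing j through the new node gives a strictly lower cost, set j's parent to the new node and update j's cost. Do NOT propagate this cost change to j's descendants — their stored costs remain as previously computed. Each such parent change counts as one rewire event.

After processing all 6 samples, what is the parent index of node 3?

1. q=(33,3) nearest=0 d=33 new=(5,3) → add node 1 parent=0 cost=5
2. q=(40,29) nearest=1 d=35 new=(10,8) → add node 2 parent=1 cost=10
3. q=(42,20) nearest=2 d=32 new=(15,13) → add node 3 parent=2 cost=15
4. q=(49,39) nearest=3 d=34 new=(20,18) → add node 4 parent=3 cost=20
5. q=(4,42) nearest=4 d=24 new=(15,23) → add node 5 parent=4 cost=25
6. q=(23,41) nearest=5 d=18 new=(20,28) → add node 6 parent=5 cost=30

Parent of node 3: 2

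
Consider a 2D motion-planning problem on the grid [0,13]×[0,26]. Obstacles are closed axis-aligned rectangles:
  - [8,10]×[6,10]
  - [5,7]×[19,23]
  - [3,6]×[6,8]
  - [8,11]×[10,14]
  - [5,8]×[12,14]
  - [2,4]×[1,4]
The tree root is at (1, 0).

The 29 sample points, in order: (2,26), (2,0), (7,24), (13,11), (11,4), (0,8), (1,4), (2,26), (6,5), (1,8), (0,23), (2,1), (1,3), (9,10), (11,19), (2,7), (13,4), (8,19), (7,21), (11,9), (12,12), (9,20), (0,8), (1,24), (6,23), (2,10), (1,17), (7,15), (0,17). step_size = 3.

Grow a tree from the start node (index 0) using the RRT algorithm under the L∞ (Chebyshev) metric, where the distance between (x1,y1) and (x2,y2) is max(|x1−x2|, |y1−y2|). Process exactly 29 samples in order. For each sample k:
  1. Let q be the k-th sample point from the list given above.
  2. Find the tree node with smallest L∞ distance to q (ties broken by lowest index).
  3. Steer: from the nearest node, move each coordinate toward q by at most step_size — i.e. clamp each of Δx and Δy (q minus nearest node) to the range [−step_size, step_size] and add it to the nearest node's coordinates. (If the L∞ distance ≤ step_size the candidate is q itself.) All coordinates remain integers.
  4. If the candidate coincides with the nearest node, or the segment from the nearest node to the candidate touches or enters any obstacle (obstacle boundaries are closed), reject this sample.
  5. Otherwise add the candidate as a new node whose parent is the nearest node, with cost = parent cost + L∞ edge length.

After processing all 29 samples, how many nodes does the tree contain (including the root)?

Node count: 19

1. q=(2,26) nearest=0 d=26 new=(2,3) → blocked by [2,4]×[1,4], reject
2. q=(2,0) nearest=0 d=1 new=(2,0) → add node 1 parent=0 cost=1
3. q=(7,24) nearest=0 d=24 new=(4,3) → blocked by [2,4]×[1,4], reject
4. q=(13,11) nearest=1 d=11 new=(5,3) → blocked by [2,4]×[1,4], reject
5. q=(11,4) nearest=1 d=9 new=(5,3) → blocked by [2,4]×[1,4], reject
6. q=(0,8) nearest=0 d=8 new=(0,3) → add node 2 parent=0 cost=3
7. q=(1,4) nearest=2 d=1 new=(1,4) → add node 3 parent=2 cost=4
8. q=(2,26) nearest=3 d=22 new=(2,7) → add node 4 parent=3 cost=7
9. q=(6,5) nearest=4 d=4 new=(5,5) → blocked by [3,6]×[6,8], reject
10. q=(1,8) nearest=4 d=1 new=(1,8) → add node 5 parent=4 cost=8
11. q=(0,23) nearest=5 d=15 new=(0,11) → add node 6 parent=5 cost=11
12. q=(2,1) nearest=0 d=1 new=(2,1) → blocked by [2,4]×[1,4], reject
13. q=(1,3) nearest=2 d=1 new=(1,3) → add node 7 parent=2 cost=4
14. q=(9,10) nearest=4 d=7 new=(5,10) → blocked by [3,6]×[6,8], reject
15. q=(11,19) nearest=5 d=11 new=(4,11) → add node 8 parent=5 cost=11
16. q=(2,7) nearest=4 d=0 → coincident, reject
17. q=(13,4) nearest=8 d=9 new=(7,8) → add node 9 parent=8 cost=14
18. q=(8,19) nearest=6 d=8 new=(3,14) → add node 10 parent=6 cost=14
19. q=(7,21) nearest=10 d=7 new=(6,17) → add node 11 parent=10 cost=17
20. q=(11,9) nearest=9 d=4 new=(10,9) → blocked by [8,10]×[6,10], reject
21. q=(12,12) nearest=9 d=5 new=(10,11) → blocked by [8,10]×[6,10], reject
22. q=(9,20) nearest=11 d=3 new=(9,20) → add node 12 parent=11 cost=20
23. q=(0,8) nearest=5 d=1 new=(0,8) → add node 13 parent=5 cost=9
24. q=(1,24) nearest=11 d=7 new=(3,20) → add node 14 parent=11 cost=20
25. q=(6,23) nearest=12 d=3 new=(6,23) → blocked by [5,7]×[19,23], reject
26. q=(2,10) nearest=5 d=2 new=(2,10) → add node 15 parent=5 cost=10
27. q=(1,17) nearest=10 d=3 new=(1,17) → add node 16 parent=10 cost=17
28. q=(7,15) nearest=11 d=2 new=(7,15) → add node 17 parent=11 cost=19
29. q=(0,17) nearest=16 d=1 new=(0,17) → add node 18 parent=16 cost=18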